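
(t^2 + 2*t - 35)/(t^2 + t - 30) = (t + 7)/(t + 6)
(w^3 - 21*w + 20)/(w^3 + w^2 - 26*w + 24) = (w + 5)/(w + 6)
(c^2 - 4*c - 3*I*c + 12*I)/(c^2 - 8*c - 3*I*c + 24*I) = (c - 4)/(c - 8)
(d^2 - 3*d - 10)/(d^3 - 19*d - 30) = 1/(d + 3)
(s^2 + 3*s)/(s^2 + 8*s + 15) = s/(s + 5)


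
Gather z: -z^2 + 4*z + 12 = -z^2 + 4*z + 12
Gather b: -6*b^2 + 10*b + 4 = -6*b^2 + 10*b + 4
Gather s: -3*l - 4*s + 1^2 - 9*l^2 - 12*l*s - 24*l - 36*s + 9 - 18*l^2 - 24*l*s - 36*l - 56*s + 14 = -27*l^2 - 63*l + s*(-36*l - 96) + 24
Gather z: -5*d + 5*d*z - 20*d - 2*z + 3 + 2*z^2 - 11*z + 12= -25*d + 2*z^2 + z*(5*d - 13) + 15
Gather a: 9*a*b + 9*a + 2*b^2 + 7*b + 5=a*(9*b + 9) + 2*b^2 + 7*b + 5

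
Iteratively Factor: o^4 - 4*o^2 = (o + 2)*(o^3 - 2*o^2) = o*(o + 2)*(o^2 - 2*o) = o*(o - 2)*(o + 2)*(o)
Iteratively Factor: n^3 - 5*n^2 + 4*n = (n)*(n^2 - 5*n + 4) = n*(n - 4)*(n - 1)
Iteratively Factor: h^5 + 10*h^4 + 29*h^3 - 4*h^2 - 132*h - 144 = (h + 3)*(h^4 + 7*h^3 + 8*h^2 - 28*h - 48) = (h + 2)*(h + 3)*(h^3 + 5*h^2 - 2*h - 24) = (h - 2)*(h + 2)*(h + 3)*(h^2 + 7*h + 12) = (h - 2)*(h + 2)*(h + 3)^2*(h + 4)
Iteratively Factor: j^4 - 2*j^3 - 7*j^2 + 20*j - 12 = (j - 1)*(j^3 - j^2 - 8*j + 12) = (j - 2)*(j - 1)*(j^2 + j - 6) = (j - 2)*(j - 1)*(j + 3)*(j - 2)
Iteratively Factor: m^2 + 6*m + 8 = (m + 4)*(m + 2)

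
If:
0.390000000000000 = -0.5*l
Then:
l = -0.78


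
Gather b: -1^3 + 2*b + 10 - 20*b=9 - 18*b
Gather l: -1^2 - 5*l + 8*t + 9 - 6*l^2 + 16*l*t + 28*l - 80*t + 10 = -6*l^2 + l*(16*t + 23) - 72*t + 18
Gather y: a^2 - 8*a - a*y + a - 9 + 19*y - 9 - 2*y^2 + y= a^2 - 7*a - 2*y^2 + y*(20 - a) - 18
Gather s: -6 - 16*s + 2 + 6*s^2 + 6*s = 6*s^2 - 10*s - 4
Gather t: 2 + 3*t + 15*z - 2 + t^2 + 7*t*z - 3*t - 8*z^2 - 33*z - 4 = t^2 + 7*t*z - 8*z^2 - 18*z - 4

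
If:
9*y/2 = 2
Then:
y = 4/9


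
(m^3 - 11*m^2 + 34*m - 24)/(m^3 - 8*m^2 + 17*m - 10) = (m^2 - 10*m + 24)/(m^2 - 7*m + 10)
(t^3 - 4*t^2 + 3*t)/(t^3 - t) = (t - 3)/(t + 1)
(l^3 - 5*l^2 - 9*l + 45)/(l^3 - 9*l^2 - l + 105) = (l - 3)/(l - 7)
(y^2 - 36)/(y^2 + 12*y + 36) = (y - 6)/(y + 6)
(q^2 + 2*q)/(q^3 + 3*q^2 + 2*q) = 1/(q + 1)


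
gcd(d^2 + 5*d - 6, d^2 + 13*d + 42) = d + 6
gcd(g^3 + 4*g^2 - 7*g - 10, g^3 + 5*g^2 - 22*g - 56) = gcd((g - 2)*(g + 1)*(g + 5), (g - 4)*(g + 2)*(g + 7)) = 1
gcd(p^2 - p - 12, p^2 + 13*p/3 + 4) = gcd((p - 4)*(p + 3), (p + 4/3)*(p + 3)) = p + 3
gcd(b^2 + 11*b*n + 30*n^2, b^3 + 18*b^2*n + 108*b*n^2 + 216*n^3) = b + 6*n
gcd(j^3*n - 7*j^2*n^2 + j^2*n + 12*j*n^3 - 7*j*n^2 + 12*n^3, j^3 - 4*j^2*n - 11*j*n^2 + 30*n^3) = 1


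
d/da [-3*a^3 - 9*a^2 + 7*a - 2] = -9*a^2 - 18*a + 7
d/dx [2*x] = 2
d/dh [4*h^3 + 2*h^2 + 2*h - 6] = 12*h^2 + 4*h + 2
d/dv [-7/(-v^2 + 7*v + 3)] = 7*(7 - 2*v)/(-v^2 + 7*v + 3)^2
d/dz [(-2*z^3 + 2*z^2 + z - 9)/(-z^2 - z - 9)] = (2*z^4 + 4*z^3 + 53*z^2 - 54*z - 18)/(z^4 + 2*z^3 + 19*z^2 + 18*z + 81)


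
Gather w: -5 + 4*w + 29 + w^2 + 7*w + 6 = w^2 + 11*w + 30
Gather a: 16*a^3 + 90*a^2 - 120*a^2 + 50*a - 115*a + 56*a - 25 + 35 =16*a^3 - 30*a^2 - 9*a + 10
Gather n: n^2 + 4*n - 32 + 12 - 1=n^2 + 4*n - 21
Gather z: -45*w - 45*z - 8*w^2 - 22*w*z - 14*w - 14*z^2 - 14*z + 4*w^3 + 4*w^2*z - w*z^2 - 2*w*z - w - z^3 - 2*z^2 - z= 4*w^3 - 8*w^2 - 60*w - z^3 + z^2*(-w - 16) + z*(4*w^2 - 24*w - 60)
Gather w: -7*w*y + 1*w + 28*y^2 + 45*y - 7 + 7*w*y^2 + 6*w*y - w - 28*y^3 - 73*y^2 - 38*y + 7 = w*(7*y^2 - y) - 28*y^3 - 45*y^2 + 7*y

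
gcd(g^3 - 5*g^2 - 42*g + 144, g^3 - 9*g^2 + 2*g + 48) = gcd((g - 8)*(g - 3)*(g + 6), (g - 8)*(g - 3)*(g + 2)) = g^2 - 11*g + 24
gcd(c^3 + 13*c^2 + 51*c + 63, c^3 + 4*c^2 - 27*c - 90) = c + 3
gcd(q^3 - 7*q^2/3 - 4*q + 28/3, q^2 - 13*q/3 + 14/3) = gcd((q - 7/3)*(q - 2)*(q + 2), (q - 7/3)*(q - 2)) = q^2 - 13*q/3 + 14/3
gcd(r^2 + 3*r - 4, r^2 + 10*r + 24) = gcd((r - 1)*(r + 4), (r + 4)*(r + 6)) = r + 4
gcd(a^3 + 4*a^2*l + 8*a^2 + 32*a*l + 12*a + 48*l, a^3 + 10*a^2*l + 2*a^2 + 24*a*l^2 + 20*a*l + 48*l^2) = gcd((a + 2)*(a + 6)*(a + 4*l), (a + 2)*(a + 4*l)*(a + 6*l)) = a^2 + 4*a*l + 2*a + 8*l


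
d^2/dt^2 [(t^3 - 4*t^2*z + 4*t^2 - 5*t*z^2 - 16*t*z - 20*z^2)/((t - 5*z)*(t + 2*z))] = 4*z*(z - 2)/(t^3 + 6*t^2*z + 12*t*z^2 + 8*z^3)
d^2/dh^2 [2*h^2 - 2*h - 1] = 4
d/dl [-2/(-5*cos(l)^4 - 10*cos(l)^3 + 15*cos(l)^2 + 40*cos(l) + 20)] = 4*(-2*sin(l)^2 + cos(l) - 2)*sin(l)/(5*(sin(l)^2 + 3)^2*(cos(l) + 1)^3)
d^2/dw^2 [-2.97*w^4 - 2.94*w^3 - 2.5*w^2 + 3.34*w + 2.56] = -35.64*w^2 - 17.64*w - 5.0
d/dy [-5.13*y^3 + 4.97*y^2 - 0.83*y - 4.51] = -15.39*y^2 + 9.94*y - 0.83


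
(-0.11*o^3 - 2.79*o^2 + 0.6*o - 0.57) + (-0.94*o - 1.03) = -0.11*o^3 - 2.79*o^2 - 0.34*o - 1.6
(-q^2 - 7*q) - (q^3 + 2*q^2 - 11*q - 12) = -q^3 - 3*q^2 + 4*q + 12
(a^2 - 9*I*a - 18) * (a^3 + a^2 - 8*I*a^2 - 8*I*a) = a^5 + a^4 - 17*I*a^4 - 90*a^3 - 17*I*a^3 - 90*a^2 + 144*I*a^2 + 144*I*a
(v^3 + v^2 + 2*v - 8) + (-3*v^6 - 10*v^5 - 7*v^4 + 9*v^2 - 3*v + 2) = -3*v^6 - 10*v^5 - 7*v^4 + v^3 + 10*v^2 - v - 6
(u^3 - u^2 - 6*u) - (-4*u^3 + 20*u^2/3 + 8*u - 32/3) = 5*u^3 - 23*u^2/3 - 14*u + 32/3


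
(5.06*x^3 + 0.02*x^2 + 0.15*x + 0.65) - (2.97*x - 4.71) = 5.06*x^3 + 0.02*x^2 - 2.82*x + 5.36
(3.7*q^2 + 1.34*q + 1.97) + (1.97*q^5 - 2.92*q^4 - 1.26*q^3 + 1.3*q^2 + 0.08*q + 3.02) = 1.97*q^5 - 2.92*q^4 - 1.26*q^3 + 5.0*q^2 + 1.42*q + 4.99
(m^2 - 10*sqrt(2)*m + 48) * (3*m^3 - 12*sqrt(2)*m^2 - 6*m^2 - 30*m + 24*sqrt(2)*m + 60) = 3*m^5 - 42*sqrt(2)*m^4 - 6*m^4 + 84*sqrt(2)*m^3 + 354*m^3 - 708*m^2 - 276*sqrt(2)*m^2 - 1440*m + 552*sqrt(2)*m + 2880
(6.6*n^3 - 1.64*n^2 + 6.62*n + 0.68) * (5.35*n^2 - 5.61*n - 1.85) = 35.31*n^5 - 45.8*n^4 + 32.4074*n^3 - 30.4662*n^2 - 16.0618*n - 1.258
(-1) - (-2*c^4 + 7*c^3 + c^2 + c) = 2*c^4 - 7*c^3 - c^2 - c - 1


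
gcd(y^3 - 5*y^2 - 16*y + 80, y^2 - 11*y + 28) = y - 4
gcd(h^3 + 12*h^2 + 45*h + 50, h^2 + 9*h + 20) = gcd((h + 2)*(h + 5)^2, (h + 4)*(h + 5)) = h + 5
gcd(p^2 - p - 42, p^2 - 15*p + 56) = p - 7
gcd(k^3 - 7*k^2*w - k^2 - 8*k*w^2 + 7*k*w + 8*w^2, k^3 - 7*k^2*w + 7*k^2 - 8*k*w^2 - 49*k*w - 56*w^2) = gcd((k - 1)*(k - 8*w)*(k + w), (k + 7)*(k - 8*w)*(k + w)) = -k^2 + 7*k*w + 8*w^2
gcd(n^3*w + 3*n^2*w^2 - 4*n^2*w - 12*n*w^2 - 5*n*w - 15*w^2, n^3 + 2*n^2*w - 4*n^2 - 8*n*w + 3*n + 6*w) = 1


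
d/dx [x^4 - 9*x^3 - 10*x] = 4*x^3 - 27*x^2 - 10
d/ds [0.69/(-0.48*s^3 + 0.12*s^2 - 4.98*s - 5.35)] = (0.9936*s^2 - 0.1656*s + 3.4362)/(0.48*s^3 - 0.12*s^2 + 4.98*s + 5.35)^2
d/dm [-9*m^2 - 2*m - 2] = -18*m - 2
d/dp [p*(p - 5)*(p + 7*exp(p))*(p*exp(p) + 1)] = p*(p - 5)*(p + 1)*(p + 7*exp(p))*exp(p) + p*(p - 5)*(p*exp(p) + 1)*(7*exp(p) + 1) + p*(p + 7*exp(p))*(p*exp(p) + 1) + (p - 5)*(p + 7*exp(p))*(p*exp(p) + 1)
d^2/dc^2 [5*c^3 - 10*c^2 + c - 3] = 30*c - 20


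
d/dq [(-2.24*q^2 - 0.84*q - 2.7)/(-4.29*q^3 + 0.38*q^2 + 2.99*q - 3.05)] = (-9.6096*q^4 - 7.2072*q^3 - 41.1274*q^2 + 15.716*q + 10.635)/(18.4041*q^6 - 3.2604*q^5 - 25.5098*q^4 + 28.4414*q^3 + 6.6221*q^2 - 18.239*q + 9.3025)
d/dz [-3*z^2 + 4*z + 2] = 4 - 6*z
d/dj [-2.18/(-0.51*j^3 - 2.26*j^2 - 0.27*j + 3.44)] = (-3.3354*j^2 - 9.8536*j - 0.5886)/(0.51*j^3 + 2.26*j^2 + 0.27*j - 3.44)^2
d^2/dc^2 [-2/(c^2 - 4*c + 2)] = 4*(c^2 - 4*c - 4*(c - 2)^2 + 2)/(c^2 - 4*c + 2)^3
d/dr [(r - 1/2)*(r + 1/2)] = 2*r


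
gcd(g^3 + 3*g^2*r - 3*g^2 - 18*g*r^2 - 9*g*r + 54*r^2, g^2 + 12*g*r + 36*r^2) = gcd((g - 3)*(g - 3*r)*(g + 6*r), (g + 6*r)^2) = g + 6*r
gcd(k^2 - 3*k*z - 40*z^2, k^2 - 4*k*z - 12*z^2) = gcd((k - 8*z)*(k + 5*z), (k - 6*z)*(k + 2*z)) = 1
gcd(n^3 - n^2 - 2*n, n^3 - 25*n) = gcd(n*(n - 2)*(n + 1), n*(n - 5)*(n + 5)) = n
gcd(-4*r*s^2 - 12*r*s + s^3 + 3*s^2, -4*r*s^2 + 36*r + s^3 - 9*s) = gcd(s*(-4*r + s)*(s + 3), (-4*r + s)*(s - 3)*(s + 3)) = 4*r*s + 12*r - s^2 - 3*s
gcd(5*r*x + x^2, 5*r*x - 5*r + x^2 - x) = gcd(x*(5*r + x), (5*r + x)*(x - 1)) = 5*r + x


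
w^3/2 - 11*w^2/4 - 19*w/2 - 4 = (w/2 + 1)*(w - 8)*(w + 1/2)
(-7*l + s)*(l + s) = -7*l^2 - 6*l*s + s^2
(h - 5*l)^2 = h^2 - 10*h*l + 25*l^2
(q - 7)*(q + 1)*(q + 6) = q^3 - 43*q - 42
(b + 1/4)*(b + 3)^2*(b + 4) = b^4 + 41*b^3/4 + 71*b^2/2 + 177*b/4 + 9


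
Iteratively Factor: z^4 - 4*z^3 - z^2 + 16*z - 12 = (z - 1)*(z^3 - 3*z^2 - 4*z + 12) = (z - 3)*(z - 1)*(z^2 - 4) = (z - 3)*(z - 2)*(z - 1)*(z + 2)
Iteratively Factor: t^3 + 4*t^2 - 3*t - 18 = (t + 3)*(t^2 + t - 6) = (t + 3)^2*(t - 2)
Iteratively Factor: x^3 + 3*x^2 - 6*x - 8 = (x + 4)*(x^2 - x - 2) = (x + 1)*(x + 4)*(x - 2)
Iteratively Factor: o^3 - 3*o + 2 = (o - 1)*(o^2 + o - 2) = (o - 1)*(o + 2)*(o - 1)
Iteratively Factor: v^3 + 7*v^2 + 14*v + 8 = (v + 1)*(v^2 + 6*v + 8) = (v + 1)*(v + 2)*(v + 4)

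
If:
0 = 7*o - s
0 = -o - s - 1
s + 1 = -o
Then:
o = -1/8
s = -7/8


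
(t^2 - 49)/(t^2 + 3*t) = (t^2 - 49)/(t*(t + 3))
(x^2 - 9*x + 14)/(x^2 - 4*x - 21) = (x - 2)/(x + 3)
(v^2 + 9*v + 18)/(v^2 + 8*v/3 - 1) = 3*(v + 6)/(3*v - 1)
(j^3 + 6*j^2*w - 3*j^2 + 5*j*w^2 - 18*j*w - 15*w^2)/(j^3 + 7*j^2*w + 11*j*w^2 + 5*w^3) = (j - 3)/(j + w)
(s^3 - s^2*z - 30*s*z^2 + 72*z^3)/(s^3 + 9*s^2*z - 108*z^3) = (s - 4*z)/(s + 6*z)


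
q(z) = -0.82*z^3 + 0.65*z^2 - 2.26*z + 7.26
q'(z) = -2.46*z^2 + 1.3*z - 2.26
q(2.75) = -11.09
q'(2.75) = -17.29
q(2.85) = -12.88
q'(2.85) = -18.54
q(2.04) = -1.61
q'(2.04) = -9.85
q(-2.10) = 22.47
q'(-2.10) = -15.84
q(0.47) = 6.26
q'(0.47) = -2.19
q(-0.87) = 10.26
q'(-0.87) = -5.25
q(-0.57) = 8.91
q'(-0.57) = -3.80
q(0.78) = 5.50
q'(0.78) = -2.74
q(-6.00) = 221.34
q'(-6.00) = -98.62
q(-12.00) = 1544.94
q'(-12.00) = -372.10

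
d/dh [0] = 0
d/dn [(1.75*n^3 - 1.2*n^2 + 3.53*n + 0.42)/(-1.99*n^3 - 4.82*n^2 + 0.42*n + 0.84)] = (-10.823*n^4 + 15.5194*n^3 + 23.428*n^2 + 2.0328*n + 2.7888)/(3.9601*n^6 + 19.1836*n^5 + 21.5608*n^4 - 7.392*n^3 - 7.9212*n^2 + 0.7056*n + 0.7056)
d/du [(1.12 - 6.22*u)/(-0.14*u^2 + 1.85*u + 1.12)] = (-0.8708*u^2 + 0.313599999999999*u - 9.0384)/(0.0196*u^4 - 0.518*u^3 + 3.1089*u^2 + 4.144*u + 1.2544)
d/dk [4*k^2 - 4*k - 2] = 8*k - 4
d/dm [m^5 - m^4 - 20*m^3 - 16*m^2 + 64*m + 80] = 5*m^4 - 4*m^3 - 60*m^2 - 32*m + 64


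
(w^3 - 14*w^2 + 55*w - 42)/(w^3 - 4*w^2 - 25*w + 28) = (w - 6)/(w + 4)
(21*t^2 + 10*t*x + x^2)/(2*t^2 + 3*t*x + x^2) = (21*t^2 + 10*t*x + x^2)/(2*t^2 + 3*t*x + x^2)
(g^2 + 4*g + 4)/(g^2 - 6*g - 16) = (g + 2)/(g - 8)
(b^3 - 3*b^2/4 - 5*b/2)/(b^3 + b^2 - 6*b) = (b + 5/4)/(b + 3)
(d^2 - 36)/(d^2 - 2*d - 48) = (d - 6)/(d - 8)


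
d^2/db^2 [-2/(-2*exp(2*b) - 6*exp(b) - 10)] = (2*(2*exp(b) + 3)^2*exp(b) - (4*exp(b) + 3)*(exp(2*b) + 3*exp(b) + 5))*exp(b)/(exp(2*b) + 3*exp(b) + 5)^3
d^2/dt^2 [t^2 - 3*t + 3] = 2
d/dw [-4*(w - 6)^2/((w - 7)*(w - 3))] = 8*(-w^2 + 15*w - 54)/(w^4 - 20*w^3 + 142*w^2 - 420*w + 441)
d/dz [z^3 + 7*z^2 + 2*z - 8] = 3*z^2 + 14*z + 2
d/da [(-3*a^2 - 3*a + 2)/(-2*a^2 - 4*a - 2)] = (3*a + 7)/(2*(a^3 + 3*a^2 + 3*a + 1))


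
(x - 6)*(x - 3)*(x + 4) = x^3 - 5*x^2 - 18*x + 72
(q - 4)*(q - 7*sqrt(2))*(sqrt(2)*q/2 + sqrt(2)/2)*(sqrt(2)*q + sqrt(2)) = q^4 - 7*sqrt(2)*q^3 - 2*q^3 - 7*q^2 + 14*sqrt(2)*q^2 - 4*q + 49*sqrt(2)*q + 28*sqrt(2)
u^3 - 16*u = u*(u - 4)*(u + 4)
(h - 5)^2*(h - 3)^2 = h^4 - 16*h^3 + 94*h^2 - 240*h + 225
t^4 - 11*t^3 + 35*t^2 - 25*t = t*(t - 5)^2*(t - 1)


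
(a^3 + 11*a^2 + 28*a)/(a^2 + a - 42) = a*(a + 4)/(a - 6)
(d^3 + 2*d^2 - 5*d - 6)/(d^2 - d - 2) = d + 3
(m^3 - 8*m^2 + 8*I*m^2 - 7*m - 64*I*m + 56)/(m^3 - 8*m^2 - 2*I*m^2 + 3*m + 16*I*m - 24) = (m + 7*I)/(m - 3*I)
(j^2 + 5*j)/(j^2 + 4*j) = (j + 5)/(j + 4)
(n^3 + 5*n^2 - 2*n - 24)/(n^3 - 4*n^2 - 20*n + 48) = (n + 3)/(n - 6)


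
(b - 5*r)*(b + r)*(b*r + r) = b^3*r - 4*b^2*r^2 + b^2*r - 5*b*r^3 - 4*b*r^2 - 5*r^3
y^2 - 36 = (y - 6)*(y + 6)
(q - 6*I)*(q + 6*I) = q^2 + 36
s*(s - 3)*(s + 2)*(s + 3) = s^4 + 2*s^3 - 9*s^2 - 18*s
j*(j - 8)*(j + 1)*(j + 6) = j^4 - j^3 - 50*j^2 - 48*j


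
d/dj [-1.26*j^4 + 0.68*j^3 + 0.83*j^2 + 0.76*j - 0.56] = -5.04*j^3 + 2.04*j^2 + 1.66*j + 0.76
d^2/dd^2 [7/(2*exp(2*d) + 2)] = 14*(exp(2*d) - 1)*exp(2*d)/(exp(2*d) + 1)^3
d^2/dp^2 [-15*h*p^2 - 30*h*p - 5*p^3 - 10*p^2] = -30*h - 30*p - 20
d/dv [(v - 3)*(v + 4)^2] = (v + 4)*(3*v - 2)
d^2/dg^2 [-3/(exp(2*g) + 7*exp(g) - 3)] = 3*(-2*(2*exp(g) + 7)^2*exp(g) + (4*exp(g) + 7)*(exp(2*g) + 7*exp(g) - 3))*exp(g)/(exp(2*g) + 7*exp(g) - 3)^3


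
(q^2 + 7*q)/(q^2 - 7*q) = (q + 7)/(q - 7)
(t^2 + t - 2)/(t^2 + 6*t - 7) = (t + 2)/(t + 7)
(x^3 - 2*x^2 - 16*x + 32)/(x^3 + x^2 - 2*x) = (x^3 - 2*x^2 - 16*x + 32)/(x*(x^2 + x - 2))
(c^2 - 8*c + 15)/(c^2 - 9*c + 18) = (c - 5)/(c - 6)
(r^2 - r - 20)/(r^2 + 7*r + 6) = (r^2 - r - 20)/(r^2 + 7*r + 6)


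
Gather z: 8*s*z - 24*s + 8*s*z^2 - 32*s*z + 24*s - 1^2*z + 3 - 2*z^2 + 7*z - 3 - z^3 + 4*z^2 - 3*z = -z^3 + z^2*(8*s + 2) + z*(3 - 24*s)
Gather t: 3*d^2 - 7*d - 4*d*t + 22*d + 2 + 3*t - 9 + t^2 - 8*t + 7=3*d^2 + 15*d + t^2 + t*(-4*d - 5)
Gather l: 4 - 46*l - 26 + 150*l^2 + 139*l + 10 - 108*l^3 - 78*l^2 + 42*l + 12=-108*l^3 + 72*l^2 + 135*l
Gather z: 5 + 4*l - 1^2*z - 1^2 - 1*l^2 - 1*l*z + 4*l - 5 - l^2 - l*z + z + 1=-2*l^2 - 2*l*z + 8*l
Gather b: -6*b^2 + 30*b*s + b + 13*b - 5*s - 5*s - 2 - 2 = -6*b^2 + b*(30*s + 14) - 10*s - 4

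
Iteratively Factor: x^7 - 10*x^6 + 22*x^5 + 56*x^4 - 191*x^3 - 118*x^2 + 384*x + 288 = (x - 4)*(x^6 - 6*x^5 - 2*x^4 + 48*x^3 + x^2 - 114*x - 72) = (x - 4)^2*(x^5 - 2*x^4 - 10*x^3 + 8*x^2 + 33*x + 18) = (x - 4)^2*(x + 1)*(x^4 - 3*x^3 - 7*x^2 + 15*x + 18) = (x - 4)^2*(x - 3)*(x + 1)*(x^3 - 7*x - 6) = (x - 4)^2*(x - 3)*(x + 1)*(x + 2)*(x^2 - 2*x - 3) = (x - 4)^2*(x - 3)^2*(x + 1)*(x + 2)*(x + 1)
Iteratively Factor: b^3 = (b)*(b^2) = b^2*(b)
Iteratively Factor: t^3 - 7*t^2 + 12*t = (t)*(t^2 - 7*t + 12) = t*(t - 4)*(t - 3)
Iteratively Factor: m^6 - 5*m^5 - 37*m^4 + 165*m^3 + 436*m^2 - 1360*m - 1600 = (m - 5)*(m^5 - 37*m^3 - 20*m^2 + 336*m + 320) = (m - 5)^2*(m^4 + 5*m^3 - 12*m^2 - 80*m - 64) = (m - 5)^2*(m - 4)*(m^3 + 9*m^2 + 24*m + 16) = (m - 5)^2*(m - 4)*(m + 4)*(m^2 + 5*m + 4) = (m - 5)^2*(m - 4)*(m + 4)^2*(m + 1)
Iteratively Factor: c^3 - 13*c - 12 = (c + 1)*(c^2 - c - 12) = (c + 1)*(c + 3)*(c - 4)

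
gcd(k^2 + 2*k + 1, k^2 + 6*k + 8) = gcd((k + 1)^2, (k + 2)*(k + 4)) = 1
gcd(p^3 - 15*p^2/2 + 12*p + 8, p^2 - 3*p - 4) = p - 4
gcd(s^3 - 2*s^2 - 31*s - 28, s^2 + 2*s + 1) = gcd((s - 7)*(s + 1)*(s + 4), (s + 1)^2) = s + 1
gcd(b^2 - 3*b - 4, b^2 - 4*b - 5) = b + 1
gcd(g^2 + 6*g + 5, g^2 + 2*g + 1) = g + 1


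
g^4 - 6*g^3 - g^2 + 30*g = g*(g - 5)*(g - 3)*(g + 2)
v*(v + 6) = v^2 + 6*v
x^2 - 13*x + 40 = (x - 8)*(x - 5)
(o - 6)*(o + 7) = o^2 + o - 42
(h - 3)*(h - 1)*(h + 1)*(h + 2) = h^4 - h^3 - 7*h^2 + h + 6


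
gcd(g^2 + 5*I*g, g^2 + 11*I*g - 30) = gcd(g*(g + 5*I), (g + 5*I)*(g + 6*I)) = g + 5*I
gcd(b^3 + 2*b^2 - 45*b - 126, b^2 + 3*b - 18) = b + 6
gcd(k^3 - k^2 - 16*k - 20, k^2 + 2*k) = k + 2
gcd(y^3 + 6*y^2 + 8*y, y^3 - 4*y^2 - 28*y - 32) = y + 2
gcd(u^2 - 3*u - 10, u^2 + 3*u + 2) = u + 2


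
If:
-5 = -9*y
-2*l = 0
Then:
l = 0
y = 5/9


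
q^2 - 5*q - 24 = (q - 8)*(q + 3)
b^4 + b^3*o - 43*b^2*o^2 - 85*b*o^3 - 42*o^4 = (b - 7*o)*(b + o)^2*(b + 6*o)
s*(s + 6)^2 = s^3 + 12*s^2 + 36*s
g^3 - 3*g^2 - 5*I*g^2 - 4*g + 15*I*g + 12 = (g - 3)*(g - 4*I)*(g - I)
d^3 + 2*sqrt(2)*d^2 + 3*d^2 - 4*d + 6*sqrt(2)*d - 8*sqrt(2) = (d - 1)*(d + 4)*(d + 2*sqrt(2))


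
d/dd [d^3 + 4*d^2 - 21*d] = 3*d^2 + 8*d - 21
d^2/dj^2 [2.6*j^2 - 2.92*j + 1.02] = 5.20000000000000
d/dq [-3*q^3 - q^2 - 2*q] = -9*q^2 - 2*q - 2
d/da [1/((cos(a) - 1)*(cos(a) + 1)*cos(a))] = -1/(sin(a)*cos(a)^2) + 2/sin(a)^3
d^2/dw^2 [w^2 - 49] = 2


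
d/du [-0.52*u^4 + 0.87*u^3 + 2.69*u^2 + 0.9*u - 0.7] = -2.08*u^3 + 2.61*u^2 + 5.38*u + 0.9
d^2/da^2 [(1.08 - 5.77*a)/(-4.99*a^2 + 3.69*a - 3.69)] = ((53.361 - 172.7538*a)*(4.99*a^2 - 3.69*a + 3.69) + (5.77*a - 1.08)*(9.98*a - 3.69)*(19.96*a - 7.38))/(4.99*a^2 - 3.69*a + 3.69)^3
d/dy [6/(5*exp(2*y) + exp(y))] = 6*(-10*exp(y) - 1)*exp(-y)/(5*exp(y) + 1)^2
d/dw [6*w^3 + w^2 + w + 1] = 18*w^2 + 2*w + 1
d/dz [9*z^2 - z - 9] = 18*z - 1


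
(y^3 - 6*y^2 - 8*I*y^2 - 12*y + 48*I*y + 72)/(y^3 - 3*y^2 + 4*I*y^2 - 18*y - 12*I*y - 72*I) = (y^2 - 8*I*y - 12)/(y^2 + y*(3 + 4*I) + 12*I)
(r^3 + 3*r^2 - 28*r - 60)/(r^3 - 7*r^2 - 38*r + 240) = (r + 2)/(r - 8)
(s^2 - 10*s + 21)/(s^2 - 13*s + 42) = (s - 3)/(s - 6)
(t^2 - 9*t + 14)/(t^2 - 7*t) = (t - 2)/t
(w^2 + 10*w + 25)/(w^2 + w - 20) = (w + 5)/(w - 4)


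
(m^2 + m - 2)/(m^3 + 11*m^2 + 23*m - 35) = (m + 2)/(m^2 + 12*m + 35)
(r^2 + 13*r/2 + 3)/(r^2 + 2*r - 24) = (r + 1/2)/(r - 4)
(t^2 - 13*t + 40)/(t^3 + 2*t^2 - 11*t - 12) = (t^2 - 13*t + 40)/(t^3 + 2*t^2 - 11*t - 12)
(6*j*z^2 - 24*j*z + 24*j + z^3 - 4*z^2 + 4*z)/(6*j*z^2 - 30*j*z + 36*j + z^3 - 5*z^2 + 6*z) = (z - 2)/(z - 3)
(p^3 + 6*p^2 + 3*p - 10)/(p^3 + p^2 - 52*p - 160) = (p^2 + p - 2)/(p^2 - 4*p - 32)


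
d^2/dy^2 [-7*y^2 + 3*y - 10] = -14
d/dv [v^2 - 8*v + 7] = 2*v - 8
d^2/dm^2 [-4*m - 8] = 0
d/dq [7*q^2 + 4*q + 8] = 14*q + 4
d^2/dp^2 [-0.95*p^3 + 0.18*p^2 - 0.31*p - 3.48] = 0.36 - 5.7*p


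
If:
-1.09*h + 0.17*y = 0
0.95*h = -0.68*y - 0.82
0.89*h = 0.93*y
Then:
No Solution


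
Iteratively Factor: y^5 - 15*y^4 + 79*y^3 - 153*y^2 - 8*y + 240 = (y - 3)*(y^4 - 12*y^3 + 43*y^2 - 24*y - 80) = (y - 4)*(y - 3)*(y^3 - 8*y^2 + 11*y + 20) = (y - 4)*(y - 3)*(y + 1)*(y^2 - 9*y + 20) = (y - 5)*(y - 4)*(y - 3)*(y + 1)*(y - 4)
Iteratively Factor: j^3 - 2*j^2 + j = (j - 1)*(j^2 - j) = (j - 1)^2*(j)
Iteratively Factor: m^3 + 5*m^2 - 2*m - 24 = (m + 4)*(m^2 + m - 6) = (m - 2)*(m + 4)*(m + 3)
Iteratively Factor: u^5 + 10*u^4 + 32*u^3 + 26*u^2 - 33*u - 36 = (u + 4)*(u^4 + 6*u^3 + 8*u^2 - 6*u - 9) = (u + 3)*(u + 4)*(u^3 + 3*u^2 - u - 3) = (u + 1)*(u + 3)*(u + 4)*(u^2 + 2*u - 3) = (u - 1)*(u + 1)*(u + 3)*(u + 4)*(u + 3)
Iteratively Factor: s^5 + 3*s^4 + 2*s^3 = (s + 1)*(s^4 + 2*s^3) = s*(s + 1)*(s^3 + 2*s^2) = s^2*(s + 1)*(s^2 + 2*s) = s^2*(s + 1)*(s + 2)*(s)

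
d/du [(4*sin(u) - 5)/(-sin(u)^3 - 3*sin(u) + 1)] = (8*sin(u)^3 - 15*sin(u)^2 - 11)*cos(u)/(sin(u)^3 + 3*sin(u) - 1)^2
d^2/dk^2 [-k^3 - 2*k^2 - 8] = -6*k - 4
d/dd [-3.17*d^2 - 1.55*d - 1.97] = -6.34*d - 1.55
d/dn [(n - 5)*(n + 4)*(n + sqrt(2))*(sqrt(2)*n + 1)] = 4*sqrt(2)*n^3 - 3*sqrt(2)*n^2 + 9*n^2 - 38*sqrt(2)*n - 6*n - 60 - sqrt(2)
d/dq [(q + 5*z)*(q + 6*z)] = 2*q + 11*z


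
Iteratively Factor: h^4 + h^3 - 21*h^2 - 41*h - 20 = (h + 4)*(h^3 - 3*h^2 - 9*h - 5) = (h + 1)*(h + 4)*(h^2 - 4*h - 5) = (h + 1)^2*(h + 4)*(h - 5)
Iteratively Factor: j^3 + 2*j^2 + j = (j + 1)*(j^2 + j) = j*(j + 1)*(j + 1)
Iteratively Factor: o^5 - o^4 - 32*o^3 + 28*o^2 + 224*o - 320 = (o - 2)*(o^4 + o^3 - 30*o^2 - 32*o + 160) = (o - 2)*(o + 4)*(o^3 - 3*o^2 - 18*o + 40) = (o - 2)^2*(o + 4)*(o^2 - o - 20) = (o - 5)*(o - 2)^2*(o + 4)*(o + 4)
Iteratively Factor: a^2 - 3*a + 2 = (a - 1)*(a - 2)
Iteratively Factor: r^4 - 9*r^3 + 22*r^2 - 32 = (r + 1)*(r^3 - 10*r^2 + 32*r - 32) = (r - 4)*(r + 1)*(r^2 - 6*r + 8) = (r - 4)^2*(r + 1)*(r - 2)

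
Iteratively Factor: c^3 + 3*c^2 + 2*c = (c + 1)*(c^2 + 2*c) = c*(c + 1)*(c + 2)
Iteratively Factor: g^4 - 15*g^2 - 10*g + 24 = (g + 3)*(g^3 - 3*g^2 - 6*g + 8) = (g - 4)*(g + 3)*(g^2 + g - 2) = (g - 4)*(g - 1)*(g + 3)*(g + 2)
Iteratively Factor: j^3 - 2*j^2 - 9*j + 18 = (j - 2)*(j^2 - 9) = (j - 3)*(j - 2)*(j + 3)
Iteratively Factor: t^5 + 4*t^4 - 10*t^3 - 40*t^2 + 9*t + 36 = (t + 1)*(t^4 + 3*t^3 - 13*t^2 - 27*t + 36) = (t - 1)*(t + 1)*(t^3 + 4*t^2 - 9*t - 36) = (t - 1)*(t + 1)*(t + 3)*(t^2 + t - 12) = (t - 3)*(t - 1)*(t + 1)*(t + 3)*(t + 4)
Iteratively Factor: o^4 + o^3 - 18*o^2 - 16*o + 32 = (o - 4)*(o^3 + 5*o^2 + 2*o - 8) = (o - 4)*(o + 2)*(o^2 + 3*o - 4) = (o - 4)*(o + 2)*(o + 4)*(o - 1)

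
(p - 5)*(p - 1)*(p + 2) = p^3 - 4*p^2 - 7*p + 10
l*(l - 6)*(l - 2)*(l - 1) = l^4 - 9*l^3 + 20*l^2 - 12*l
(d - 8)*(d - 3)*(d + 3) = d^3 - 8*d^2 - 9*d + 72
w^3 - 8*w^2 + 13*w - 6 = (w - 6)*(w - 1)^2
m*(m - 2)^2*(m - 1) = m^4 - 5*m^3 + 8*m^2 - 4*m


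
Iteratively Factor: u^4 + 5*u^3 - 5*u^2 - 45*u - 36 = (u - 3)*(u^3 + 8*u^2 + 19*u + 12) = (u - 3)*(u + 1)*(u^2 + 7*u + 12) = (u - 3)*(u + 1)*(u + 4)*(u + 3)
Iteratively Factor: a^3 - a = (a)*(a^2 - 1) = a*(a + 1)*(a - 1)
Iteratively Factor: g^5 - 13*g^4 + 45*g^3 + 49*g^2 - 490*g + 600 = (g + 3)*(g^4 - 16*g^3 + 93*g^2 - 230*g + 200) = (g - 2)*(g + 3)*(g^3 - 14*g^2 + 65*g - 100) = (g - 5)*(g - 2)*(g + 3)*(g^2 - 9*g + 20) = (g - 5)*(g - 4)*(g - 2)*(g + 3)*(g - 5)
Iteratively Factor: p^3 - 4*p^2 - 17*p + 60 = (p - 5)*(p^2 + p - 12) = (p - 5)*(p - 3)*(p + 4)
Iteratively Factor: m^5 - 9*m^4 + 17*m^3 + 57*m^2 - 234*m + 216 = (m - 3)*(m^4 - 6*m^3 - m^2 + 54*m - 72) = (m - 4)*(m - 3)*(m^3 - 2*m^2 - 9*m + 18) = (m - 4)*(m - 3)*(m + 3)*(m^2 - 5*m + 6) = (m - 4)*(m - 3)*(m - 2)*(m + 3)*(m - 3)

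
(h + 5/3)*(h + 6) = h^2 + 23*h/3 + 10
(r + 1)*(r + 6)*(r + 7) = r^3 + 14*r^2 + 55*r + 42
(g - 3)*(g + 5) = g^2 + 2*g - 15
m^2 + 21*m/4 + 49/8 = (m + 7/4)*(m + 7/2)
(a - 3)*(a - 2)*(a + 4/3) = a^3 - 11*a^2/3 - 2*a/3 + 8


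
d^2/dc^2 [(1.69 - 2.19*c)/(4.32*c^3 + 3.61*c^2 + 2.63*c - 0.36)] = (-245.223936*c^5 + 173.552544*c^4 + 414.377418*c^3 + 206.481462*c^2 + 94.965186*c + 23.624786)/(80.621568*c^9 + 202.113792*c^8 + 316.142352*c^7 + 272.982745*c^6 + 158.780661*c^5 + 36.294303*c^4 - 0.636625000000006*c^3 - 6.066684*c^2 + 1.022544*c - 0.046656)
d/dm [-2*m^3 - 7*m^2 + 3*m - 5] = -6*m^2 - 14*m + 3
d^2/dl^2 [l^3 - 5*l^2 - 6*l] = 6*l - 10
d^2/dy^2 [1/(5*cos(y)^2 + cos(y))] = (-25*(1 - cos(2*y))^2 + 75*cos(y)/4 - 51*cos(2*y)/2 - 15*cos(3*y)/4 + 153/2)/((5*cos(y) + 1)^3*cos(y)^3)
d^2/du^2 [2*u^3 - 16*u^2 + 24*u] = 12*u - 32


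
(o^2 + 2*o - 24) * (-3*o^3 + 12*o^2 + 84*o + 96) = -3*o^5 + 6*o^4 + 180*o^3 - 24*o^2 - 1824*o - 2304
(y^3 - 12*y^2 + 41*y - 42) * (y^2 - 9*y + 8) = y^5 - 21*y^4 + 157*y^3 - 507*y^2 + 706*y - 336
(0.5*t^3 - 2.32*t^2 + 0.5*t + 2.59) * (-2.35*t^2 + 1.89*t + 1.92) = -1.175*t^5 + 6.397*t^4 - 4.5998*t^3 - 9.5959*t^2 + 5.8551*t + 4.9728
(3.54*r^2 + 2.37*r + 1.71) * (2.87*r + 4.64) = 10.1598*r^3 + 23.2275*r^2 + 15.9045*r + 7.9344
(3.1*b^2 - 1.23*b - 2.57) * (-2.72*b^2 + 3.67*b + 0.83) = -8.432*b^4 + 14.7226*b^3 + 5.0493*b^2 - 10.4528*b - 2.1331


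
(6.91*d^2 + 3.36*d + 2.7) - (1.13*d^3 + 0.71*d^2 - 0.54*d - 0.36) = -1.13*d^3 + 6.2*d^2 + 3.9*d + 3.06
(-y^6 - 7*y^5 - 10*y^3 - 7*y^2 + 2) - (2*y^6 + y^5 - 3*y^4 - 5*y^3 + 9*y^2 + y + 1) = -3*y^6 - 8*y^5 + 3*y^4 - 5*y^3 - 16*y^2 - y + 1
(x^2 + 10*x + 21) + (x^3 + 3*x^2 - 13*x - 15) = x^3 + 4*x^2 - 3*x + 6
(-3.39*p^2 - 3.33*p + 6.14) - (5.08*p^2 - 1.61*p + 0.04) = -8.47*p^2 - 1.72*p + 6.1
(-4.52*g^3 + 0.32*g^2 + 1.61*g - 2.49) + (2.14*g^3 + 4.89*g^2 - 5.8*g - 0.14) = -2.38*g^3 + 5.21*g^2 - 4.19*g - 2.63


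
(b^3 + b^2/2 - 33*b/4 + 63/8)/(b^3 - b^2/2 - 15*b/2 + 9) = (b^2 + 2*b - 21/4)/(b^2 + b - 6)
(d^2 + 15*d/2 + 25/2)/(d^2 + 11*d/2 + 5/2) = (2*d + 5)/(2*d + 1)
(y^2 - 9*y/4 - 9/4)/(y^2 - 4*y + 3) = (y + 3/4)/(y - 1)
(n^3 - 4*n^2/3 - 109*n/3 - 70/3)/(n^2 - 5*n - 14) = (3*n^2 + 17*n + 10)/(3*(n + 2))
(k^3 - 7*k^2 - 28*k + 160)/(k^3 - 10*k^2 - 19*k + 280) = (k - 4)/(k - 7)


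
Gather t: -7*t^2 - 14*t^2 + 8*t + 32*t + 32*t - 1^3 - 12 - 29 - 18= -21*t^2 + 72*t - 60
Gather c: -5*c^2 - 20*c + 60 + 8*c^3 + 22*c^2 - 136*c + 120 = 8*c^3 + 17*c^2 - 156*c + 180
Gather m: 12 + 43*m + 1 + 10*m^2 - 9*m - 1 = 10*m^2 + 34*m + 12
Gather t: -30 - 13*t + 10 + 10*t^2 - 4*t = 10*t^2 - 17*t - 20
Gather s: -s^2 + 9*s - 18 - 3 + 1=-s^2 + 9*s - 20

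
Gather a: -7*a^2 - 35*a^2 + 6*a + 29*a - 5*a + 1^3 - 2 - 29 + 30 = -42*a^2 + 30*a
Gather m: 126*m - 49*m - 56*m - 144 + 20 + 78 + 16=21*m - 30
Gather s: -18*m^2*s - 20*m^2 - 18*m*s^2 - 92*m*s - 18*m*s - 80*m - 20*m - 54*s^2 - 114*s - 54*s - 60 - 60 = -20*m^2 - 100*m + s^2*(-18*m - 54) + s*(-18*m^2 - 110*m - 168) - 120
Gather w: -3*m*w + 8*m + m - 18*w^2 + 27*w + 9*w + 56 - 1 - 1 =9*m - 18*w^2 + w*(36 - 3*m) + 54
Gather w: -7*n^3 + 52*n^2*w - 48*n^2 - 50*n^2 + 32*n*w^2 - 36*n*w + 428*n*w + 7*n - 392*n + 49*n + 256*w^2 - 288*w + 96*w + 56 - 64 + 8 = -7*n^3 - 98*n^2 - 336*n + w^2*(32*n + 256) + w*(52*n^2 + 392*n - 192)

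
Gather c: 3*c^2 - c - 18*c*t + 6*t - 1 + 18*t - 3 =3*c^2 + c*(-18*t - 1) + 24*t - 4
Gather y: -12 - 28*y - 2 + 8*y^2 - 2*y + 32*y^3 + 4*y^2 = 32*y^3 + 12*y^2 - 30*y - 14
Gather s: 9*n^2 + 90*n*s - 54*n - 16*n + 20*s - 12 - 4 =9*n^2 - 70*n + s*(90*n + 20) - 16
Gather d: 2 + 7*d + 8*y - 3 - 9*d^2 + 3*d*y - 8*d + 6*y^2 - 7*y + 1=-9*d^2 + d*(3*y - 1) + 6*y^2 + y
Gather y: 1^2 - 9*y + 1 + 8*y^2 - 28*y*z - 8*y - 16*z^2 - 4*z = 8*y^2 + y*(-28*z - 17) - 16*z^2 - 4*z + 2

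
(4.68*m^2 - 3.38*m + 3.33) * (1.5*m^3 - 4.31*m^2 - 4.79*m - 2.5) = 7.02*m^5 - 25.2408*m^4 - 2.8544*m^3 - 9.8621*m^2 - 7.5007*m - 8.325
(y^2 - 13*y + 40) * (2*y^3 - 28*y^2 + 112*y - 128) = 2*y^5 - 54*y^4 + 556*y^3 - 2704*y^2 + 6144*y - 5120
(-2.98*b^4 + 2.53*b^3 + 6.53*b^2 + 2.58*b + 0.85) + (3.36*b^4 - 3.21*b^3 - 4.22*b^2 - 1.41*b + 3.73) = 0.38*b^4 - 0.68*b^3 + 2.31*b^2 + 1.17*b + 4.58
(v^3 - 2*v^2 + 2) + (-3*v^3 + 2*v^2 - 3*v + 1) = -2*v^3 - 3*v + 3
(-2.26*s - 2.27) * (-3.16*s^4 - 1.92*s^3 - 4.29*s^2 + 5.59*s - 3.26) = 7.1416*s^5 + 11.5124*s^4 + 14.0538*s^3 - 2.8951*s^2 - 5.3217*s + 7.4002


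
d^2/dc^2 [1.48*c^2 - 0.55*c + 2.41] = 2.96000000000000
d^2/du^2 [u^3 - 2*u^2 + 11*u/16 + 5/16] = 6*u - 4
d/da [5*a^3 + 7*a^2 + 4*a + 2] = 15*a^2 + 14*a + 4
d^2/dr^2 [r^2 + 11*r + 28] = 2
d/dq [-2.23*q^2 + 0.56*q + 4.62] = 0.56 - 4.46*q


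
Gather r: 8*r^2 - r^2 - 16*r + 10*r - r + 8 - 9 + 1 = 7*r^2 - 7*r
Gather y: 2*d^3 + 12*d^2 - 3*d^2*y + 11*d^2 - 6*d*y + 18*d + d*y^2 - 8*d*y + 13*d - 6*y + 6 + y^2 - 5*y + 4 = 2*d^3 + 23*d^2 + 31*d + y^2*(d + 1) + y*(-3*d^2 - 14*d - 11) + 10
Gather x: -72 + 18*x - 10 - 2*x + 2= 16*x - 80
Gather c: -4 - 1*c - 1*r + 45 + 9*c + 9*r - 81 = 8*c + 8*r - 40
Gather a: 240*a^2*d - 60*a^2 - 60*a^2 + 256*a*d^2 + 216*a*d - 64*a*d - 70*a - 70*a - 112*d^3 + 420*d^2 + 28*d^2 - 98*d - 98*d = a^2*(240*d - 120) + a*(256*d^2 + 152*d - 140) - 112*d^3 + 448*d^2 - 196*d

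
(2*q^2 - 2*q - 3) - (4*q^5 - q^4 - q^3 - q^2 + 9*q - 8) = -4*q^5 + q^4 + q^3 + 3*q^2 - 11*q + 5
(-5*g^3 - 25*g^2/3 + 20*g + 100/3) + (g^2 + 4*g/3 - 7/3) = -5*g^3 - 22*g^2/3 + 64*g/3 + 31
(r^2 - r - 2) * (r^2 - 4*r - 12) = r^4 - 5*r^3 - 10*r^2 + 20*r + 24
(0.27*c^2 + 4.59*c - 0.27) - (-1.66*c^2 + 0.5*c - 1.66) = 1.93*c^2 + 4.09*c + 1.39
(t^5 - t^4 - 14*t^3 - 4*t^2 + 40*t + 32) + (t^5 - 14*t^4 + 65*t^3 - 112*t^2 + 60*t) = 2*t^5 - 15*t^4 + 51*t^3 - 116*t^2 + 100*t + 32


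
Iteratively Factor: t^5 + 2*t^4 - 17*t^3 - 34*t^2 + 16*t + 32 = (t + 2)*(t^4 - 17*t^2 + 16) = (t - 1)*(t + 2)*(t^3 + t^2 - 16*t - 16) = (t - 1)*(t + 2)*(t + 4)*(t^2 - 3*t - 4) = (t - 4)*(t - 1)*(t + 2)*(t + 4)*(t + 1)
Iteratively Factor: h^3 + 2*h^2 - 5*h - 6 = (h + 3)*(h^2 - h - 2) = (h + 1)*(h + 3)*(h - 2)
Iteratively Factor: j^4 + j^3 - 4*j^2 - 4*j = (j - 2)*(j^3 + 3*j^2 + 2*j) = j*(j - 2)*(j^2 + 3*j + 2) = j*(j - 2)*(j + 1)*(j + 2)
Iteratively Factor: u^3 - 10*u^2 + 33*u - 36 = (u - 3)*(u^2 - 7*u + 12) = (u - 3)^2*(u - 4)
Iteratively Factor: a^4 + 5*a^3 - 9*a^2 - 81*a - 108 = (a + 3)*(a^3 + 2*a^2 - 15*a - 36) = (a - 4)*(a + 3)*(a^2 + 6*a + 9) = (a - 4)*(a + 3)^2*(a + 3)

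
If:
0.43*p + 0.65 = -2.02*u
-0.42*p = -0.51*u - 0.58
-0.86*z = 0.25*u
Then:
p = 0.79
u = -0.49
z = 0.14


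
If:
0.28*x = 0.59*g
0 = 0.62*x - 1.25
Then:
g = 0.96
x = 2.02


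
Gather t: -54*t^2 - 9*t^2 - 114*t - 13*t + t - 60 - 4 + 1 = -63*t^2 - 126*t - 63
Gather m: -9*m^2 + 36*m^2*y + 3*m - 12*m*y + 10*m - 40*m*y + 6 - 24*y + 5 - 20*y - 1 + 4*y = m^2*(36*y - 9) + m*(13 - 52*y) - 40*y + 10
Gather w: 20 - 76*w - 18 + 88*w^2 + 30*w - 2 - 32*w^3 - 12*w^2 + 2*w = -32*w^3 + 76*w^2 - 44*w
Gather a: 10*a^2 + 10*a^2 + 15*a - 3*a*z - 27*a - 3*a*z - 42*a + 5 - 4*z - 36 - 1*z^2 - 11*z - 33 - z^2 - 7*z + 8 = 20*a^2 + a*(-6*z - 54) - 2*z^2 - 22*z - 56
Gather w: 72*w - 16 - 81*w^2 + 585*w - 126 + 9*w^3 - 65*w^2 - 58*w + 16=9*w^3 - 146*w^2 + 599*w - 126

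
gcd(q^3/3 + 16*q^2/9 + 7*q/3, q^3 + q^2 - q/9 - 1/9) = 1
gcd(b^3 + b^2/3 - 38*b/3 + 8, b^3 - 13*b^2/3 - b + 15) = b - 3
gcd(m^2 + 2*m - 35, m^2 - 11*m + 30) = m - 5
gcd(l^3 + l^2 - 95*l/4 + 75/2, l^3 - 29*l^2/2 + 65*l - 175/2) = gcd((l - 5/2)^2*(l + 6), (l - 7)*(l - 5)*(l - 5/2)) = l - 5/2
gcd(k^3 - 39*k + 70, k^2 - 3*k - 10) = k - 5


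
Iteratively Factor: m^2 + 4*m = (m)*(m + 4)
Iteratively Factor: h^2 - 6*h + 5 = (h - 5)*(h - 1)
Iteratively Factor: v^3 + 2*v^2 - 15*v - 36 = (v - 4)*(v^2 + 6*v + 9) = (v - 4)*(v + 3)*(v + 3)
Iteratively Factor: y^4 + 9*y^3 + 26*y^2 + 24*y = (y)*(y^3 + 9*y^2 + 26*y + 24) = y*(y + 4)*(y^2 + 5*y + 6) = y*(y + 3)*(y + 4)*(y + 2)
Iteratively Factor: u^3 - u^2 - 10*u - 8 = (u - 4)*(u^2 + 3*u + 2) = (u - 4)*(u + 2)*(u + 1)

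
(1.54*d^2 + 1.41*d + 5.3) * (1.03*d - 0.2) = 1.5862*d^3 + 1.1443*d^2 + 5.177*d - 1.06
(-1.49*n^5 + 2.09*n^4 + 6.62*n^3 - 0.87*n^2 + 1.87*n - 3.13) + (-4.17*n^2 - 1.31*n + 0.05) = -1.49*n^5 + 2.09*n^4 + 6.62*n^3 - 5.04*n^2 + 0.56*n - 3.08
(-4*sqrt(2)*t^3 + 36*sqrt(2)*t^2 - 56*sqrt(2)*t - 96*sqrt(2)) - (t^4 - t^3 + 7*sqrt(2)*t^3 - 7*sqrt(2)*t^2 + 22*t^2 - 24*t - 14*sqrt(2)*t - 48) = -t^4 - 11*sqrt(2)*t^3 + t^3 - 22*t^2 + 43*sqrt(2)*t^2 - 42*sqrt(2)*t + 24*t - 96*sqrt(2) + 48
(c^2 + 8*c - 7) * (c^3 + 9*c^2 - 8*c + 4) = c^5 + 17*c^4 + 57*c^3 - 123*c^2 + 88*c - 28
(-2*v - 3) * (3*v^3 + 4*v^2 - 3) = -6*v^4 - 17*v^3 - 12*v^2 + 6*v + 9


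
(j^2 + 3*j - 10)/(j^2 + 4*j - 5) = (j - 2)/(j - 1)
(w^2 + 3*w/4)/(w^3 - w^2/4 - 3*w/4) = 1/(w - 1)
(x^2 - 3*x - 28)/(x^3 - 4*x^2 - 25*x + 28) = 1/(x - 1)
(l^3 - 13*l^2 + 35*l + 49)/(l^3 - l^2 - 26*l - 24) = (l^2 - 14*l + 49)/(l^2 - 2*l - 24)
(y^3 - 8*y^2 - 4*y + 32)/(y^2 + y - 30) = (y^3 - 8*y^2 - 4*y + 32)/(y^2 + y - 30)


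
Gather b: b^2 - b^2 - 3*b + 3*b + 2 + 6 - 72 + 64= 0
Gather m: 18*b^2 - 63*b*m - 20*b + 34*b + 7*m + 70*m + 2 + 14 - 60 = 18*b^2 + 14*b + m*(77 - 63*b) - 44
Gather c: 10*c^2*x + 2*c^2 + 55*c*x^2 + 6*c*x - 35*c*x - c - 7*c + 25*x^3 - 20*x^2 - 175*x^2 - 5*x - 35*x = c^2*(10*x + 2) + c*(55*x^2 - 29*x - 8) + 25*x^3 - 195*x^2 - 40*x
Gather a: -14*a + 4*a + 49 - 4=45 - 10*a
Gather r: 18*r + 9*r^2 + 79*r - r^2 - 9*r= 8*r^2 + 88*r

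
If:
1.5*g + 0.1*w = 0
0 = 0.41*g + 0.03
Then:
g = -0.07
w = 1.10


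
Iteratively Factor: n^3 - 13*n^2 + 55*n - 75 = (n - 3)*(n^2 - 10*n + 25) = (n - 5)*(n - 3)*(n - 5)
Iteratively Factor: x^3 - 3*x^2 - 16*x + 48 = (x - 3)*(x^2 - 16) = (x - 4)*(x - 3)*(x + 4)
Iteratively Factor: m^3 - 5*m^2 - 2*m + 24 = (m - 3)*(m^2 - 2*m - 8) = (m - 4)*(m - 3)*(m + 2)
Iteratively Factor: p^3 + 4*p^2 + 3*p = (p + 1)*(p^2 + 3*p) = p*(p + 1)*(p + 3)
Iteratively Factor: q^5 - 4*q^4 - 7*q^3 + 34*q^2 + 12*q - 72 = (q + 2)*(q^4 - 6*q^3 + 5*q^2 + 24*q - 36) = (q - 3)*(q + 2)*(q^3 - 3*q^2 - 4*q + 12) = (q - 3)*(q - 2)*(q + 2)*(q^2 - q - 6) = (q - 3)^2*(q - 2)*(q + 2)*(q + 2)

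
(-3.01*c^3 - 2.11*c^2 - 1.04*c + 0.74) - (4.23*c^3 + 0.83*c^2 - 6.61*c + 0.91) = -7.24*c^3 - 2.94*c^2 + 5.57*c - 0.17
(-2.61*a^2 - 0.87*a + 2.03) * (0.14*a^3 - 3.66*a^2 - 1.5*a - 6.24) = -0.3654*a^5 + 9.4308*a^4 + 7.3834*a^3 + 10.1616*a^2 + 2.3838*a - 12.6672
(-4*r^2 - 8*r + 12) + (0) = -4*r^2 - 8*r + 12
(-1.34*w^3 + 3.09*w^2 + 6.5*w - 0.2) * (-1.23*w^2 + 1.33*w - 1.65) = 1.6482*w^5 - 5.5829*w^4 - 1.6743*w^3 + 3.7925*w^2 - 10.991*w + 0.33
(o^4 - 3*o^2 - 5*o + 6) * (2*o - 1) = 2*o^5 - o^4 - 6*o^3 - 7*o^2 + 17*o - 6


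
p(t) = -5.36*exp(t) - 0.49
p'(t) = -5.36*exp(t)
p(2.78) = -86.89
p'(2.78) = -86.40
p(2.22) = -49.84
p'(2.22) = -49.35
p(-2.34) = -1.01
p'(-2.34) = -0.52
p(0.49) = -9.24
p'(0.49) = -8.75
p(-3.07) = -0.74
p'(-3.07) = -0.25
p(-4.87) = -0.53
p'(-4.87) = -0.04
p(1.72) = -30.42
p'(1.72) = -29.93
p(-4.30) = -0.56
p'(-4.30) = -0.07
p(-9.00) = -0.49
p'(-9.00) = 0.00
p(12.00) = -872366.17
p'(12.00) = -872365.68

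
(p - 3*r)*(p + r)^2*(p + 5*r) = p^4 + 4*p^3*r - 10*p^2*r^2 - 28*p*r^3 - 15*r^4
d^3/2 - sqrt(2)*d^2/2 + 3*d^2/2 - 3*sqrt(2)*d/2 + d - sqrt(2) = (d/2 + 1/2)*(d + 2)*(d - sqrt(2))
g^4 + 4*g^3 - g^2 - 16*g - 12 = (g - 2)*(g + 1)*(g + 2)*(g + 3)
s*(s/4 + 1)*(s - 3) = s^3/4 + s^2/4 - 3*s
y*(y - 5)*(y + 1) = y^3 - 4*y^2 - 5*y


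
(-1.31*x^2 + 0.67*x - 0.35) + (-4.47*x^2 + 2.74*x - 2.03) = -5.78*x^2 + 3.41*x - 2.38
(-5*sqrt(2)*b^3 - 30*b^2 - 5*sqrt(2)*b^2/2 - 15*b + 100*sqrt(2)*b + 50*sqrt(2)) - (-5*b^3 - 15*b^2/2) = -5*sqrt(2)*b^3 + 5*b^3 - 45*b^2/2 - 5*sqrt(2)*b^2/2 - 15*b + 100*sqrt(2)*b + 50*sqrt(2)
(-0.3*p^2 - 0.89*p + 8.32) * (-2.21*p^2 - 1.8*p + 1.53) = 0.663*p^4 + 2.5069*p^3 - 17.2442*p^2 - 16.3377*p + 12.7296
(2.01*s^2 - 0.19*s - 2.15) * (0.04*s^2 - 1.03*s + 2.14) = 0.0804*s^4 - 2.0779*s^3 + 4.4111*s^2 + 1.8079*s - 4.601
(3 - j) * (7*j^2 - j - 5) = -7*j^3 + 22*j^2 + 2*j - 15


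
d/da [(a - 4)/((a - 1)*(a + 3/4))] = 4*(-4*a^2 + 32*a - 7)/(16*a^4 - 8*a^3 - 23*a^2 + 6*a + 9)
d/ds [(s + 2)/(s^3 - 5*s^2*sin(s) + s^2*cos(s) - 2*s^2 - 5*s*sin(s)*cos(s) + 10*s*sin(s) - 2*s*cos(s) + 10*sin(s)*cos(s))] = (s^3*sin(s) + 5*s^3*cos(s) - 2*s^3 + 5*s^2*sin(s) - s^2*cos(s) + 5*s^2*cos(2*s) - 4*s^2 + 16*s*sin(s) - 24*s*cos(s) + 8*s - 20*sin(s) + 10*sin(2*s) + 4*cos(s) - 20*cos(2*s))/((s - 2)^2*(s - 5*sin(s))^2*(s + cos(s))^2)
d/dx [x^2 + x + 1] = 2*x + 1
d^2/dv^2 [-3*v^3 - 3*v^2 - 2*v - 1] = -18*v - 6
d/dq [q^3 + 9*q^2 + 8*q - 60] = 3*q^2 + 18*q + 8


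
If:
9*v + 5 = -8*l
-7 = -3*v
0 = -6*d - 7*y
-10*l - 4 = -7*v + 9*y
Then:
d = -1883/324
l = -13/4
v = 7/3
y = 269/54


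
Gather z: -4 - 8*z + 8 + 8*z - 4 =0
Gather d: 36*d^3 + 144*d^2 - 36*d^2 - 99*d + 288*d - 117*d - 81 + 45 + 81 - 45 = 36*d^3 + 108*d^2 + 72*d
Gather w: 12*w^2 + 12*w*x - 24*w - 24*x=12*w^2 + w*(12*x - 24) - 24*x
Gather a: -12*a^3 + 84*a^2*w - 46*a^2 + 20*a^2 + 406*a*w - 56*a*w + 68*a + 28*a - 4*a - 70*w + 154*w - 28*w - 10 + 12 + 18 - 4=-12*a^3 + a^2*(84*w - 26) + a*(350*w + 92) + 56*w + 16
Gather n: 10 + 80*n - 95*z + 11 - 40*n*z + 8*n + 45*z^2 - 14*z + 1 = n*(88 - 40*z) + 45*z^2 - 109*z + 22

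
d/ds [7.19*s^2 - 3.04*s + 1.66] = 14.38*s - 3.04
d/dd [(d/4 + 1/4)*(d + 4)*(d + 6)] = 3*d^2/4 + 11*d/2 + 17/2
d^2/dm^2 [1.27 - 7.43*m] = 0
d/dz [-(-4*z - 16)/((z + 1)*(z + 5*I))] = 4*(-(z + 1)*(z + 4) + (z + 1)*(z + 5*I) - (z + 4)*(z + 5*I))/((z + 1)^2*(z + 5*I)^2)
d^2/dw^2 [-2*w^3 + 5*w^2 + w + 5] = 10 - 12*w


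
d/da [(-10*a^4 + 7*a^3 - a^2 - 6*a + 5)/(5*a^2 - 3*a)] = (-100*a^5 + 125*a^4 - 42*a^3 + 33*a^2 - 50*a + 15)/(a^2*(25*a^2 - 30*a + 9))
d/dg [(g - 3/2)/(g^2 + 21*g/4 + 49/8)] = 64*(-g^2 + 3*g + 14)/(64*g^4 + 672*g^3 + 2548*g^2 + 4116*g + 2401)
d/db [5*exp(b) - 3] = 5*exp(b)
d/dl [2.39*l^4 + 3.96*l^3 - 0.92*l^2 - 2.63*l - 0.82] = 9.56*l^3 + 11.88*l^2 - 1.84*l - 2.63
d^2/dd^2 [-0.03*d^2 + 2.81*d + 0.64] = -0.0600000000000000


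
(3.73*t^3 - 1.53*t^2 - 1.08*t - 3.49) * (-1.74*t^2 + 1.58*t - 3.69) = -6.4902*t^5 + 8.5556*t^4 - 14.3019*t^3 + 10.0119*t^2 - 1.529*t + 12.8781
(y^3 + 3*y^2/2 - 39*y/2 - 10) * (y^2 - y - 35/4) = y^5 + y^4/2 - 119*y^3/4 - 29*y^2/8 + 1445*y/8 + 175/2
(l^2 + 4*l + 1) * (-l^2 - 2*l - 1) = -l^4 - 6*l^3 - 10*l^2 - 6*l - 1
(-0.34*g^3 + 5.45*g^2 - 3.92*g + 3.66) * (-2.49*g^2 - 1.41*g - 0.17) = 0.8466*g^5 - 13.0911*g^4 + 2.1341*g^3 - 4.5127*g^2 - 4.4942*g - 0.6222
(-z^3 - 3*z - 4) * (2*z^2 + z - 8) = -2*z^5 - z^4 + 2*z^3 - 11*z^2 + 20*z + 32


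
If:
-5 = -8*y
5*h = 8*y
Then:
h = 1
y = 5/8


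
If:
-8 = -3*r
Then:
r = 8/3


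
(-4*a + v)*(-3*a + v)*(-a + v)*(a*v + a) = -12*a^4*v - 12*a^4 + 19*a^3*v^2 + 19*a^3*v - 8*a^2*v^3 - 8*a^2*v^2 + a*v^4 + a*v^3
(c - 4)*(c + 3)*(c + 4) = c^3 + 3*c^2 - 16*c - 48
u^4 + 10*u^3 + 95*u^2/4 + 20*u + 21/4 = (u + 1/2)*(u + 1)*(u + 3/2)*(u + 7)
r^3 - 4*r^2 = r^2*(r - 4)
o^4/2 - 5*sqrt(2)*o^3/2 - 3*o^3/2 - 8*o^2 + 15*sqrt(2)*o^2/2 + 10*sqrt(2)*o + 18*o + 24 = (o/2 + sqrt(2)/2)*(o - 4)*(o + 1)*(o - 6*sqrt(2))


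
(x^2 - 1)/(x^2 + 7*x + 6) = (x - 1)/(x + 6)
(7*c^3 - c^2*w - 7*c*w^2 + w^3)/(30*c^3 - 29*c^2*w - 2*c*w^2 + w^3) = (-7*c^2 - 6*c*w + w^2)/(-30*c^2 - c*w + w^2)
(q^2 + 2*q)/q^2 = (q + 2)/q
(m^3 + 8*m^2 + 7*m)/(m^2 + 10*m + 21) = m*(m + 1)/(m + 3)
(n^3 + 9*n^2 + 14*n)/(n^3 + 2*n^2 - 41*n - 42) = n*(n + 2)/(n^2 - 5*n - 6)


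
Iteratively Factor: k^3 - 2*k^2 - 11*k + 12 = (k + 3)*(k^2 - 5*k + 4) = (k - 1)*(k + 3)*(k - 4)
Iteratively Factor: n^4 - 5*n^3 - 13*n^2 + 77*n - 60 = (n - 5)*(n^3 - 13*n + 12) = (n - 5)*(n - 3)*(n^2 + 3*n - 4) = (n - 5)*(n - 3)*(n + 4)*(n - 1)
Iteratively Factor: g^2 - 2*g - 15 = (g - 5)*(g + 3)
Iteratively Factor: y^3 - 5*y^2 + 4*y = (y)*(y^2 - 5*y + 4) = y*(y - 1)*(y - 4)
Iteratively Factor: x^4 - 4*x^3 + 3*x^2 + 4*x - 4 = (x - 2)*(x^3 - 2*x^2 - x + 2) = (x - 2)*(x - 1)*(x^2 - x - 2) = (x - 2)^2*(x - 1)*(x + 1)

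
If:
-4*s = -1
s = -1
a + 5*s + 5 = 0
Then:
No Solution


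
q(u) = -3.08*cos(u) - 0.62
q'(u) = 3.08*sin(u)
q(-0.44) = -3.41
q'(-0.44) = -1.31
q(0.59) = -3.18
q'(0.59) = 1.71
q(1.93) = 0.46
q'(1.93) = 2.88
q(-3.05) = 2.45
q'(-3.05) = -0.28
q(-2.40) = 1.65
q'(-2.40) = -2.08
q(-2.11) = 0.96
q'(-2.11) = -2.64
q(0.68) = -3.01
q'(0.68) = 1.94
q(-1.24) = -1.62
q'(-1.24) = -2.91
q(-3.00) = 2.43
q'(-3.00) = -0.43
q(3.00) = 2.43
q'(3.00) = 0.43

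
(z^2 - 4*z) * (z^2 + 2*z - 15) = z^4 - 2*z^3 - 23*z^2 + 60*z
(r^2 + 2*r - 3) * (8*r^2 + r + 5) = 8*r^4 + 17*r^3 - 17*r^2 + 7*r - 15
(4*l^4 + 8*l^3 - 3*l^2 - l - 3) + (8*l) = 4*l^4 + 8*l^3 - 3*l^2 + 7*l - 3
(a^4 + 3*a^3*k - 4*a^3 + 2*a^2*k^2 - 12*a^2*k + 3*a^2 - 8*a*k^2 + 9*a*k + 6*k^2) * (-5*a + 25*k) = -5*a^5 + 10*a^4*k + 20*a^4 + 65*a^3*k^2 - 40*a^3*k - 15*a^3 + 50*a^2*k^3 - 260*a^2*k^2 + 30*a^2*k - 200*a*k^3 + 195*a*k^2 + 150*k^3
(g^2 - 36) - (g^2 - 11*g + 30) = 11*g - 66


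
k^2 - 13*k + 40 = (k - 8)*(k - 5)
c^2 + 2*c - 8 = (c - 2)*(c + 4)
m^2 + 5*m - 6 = (m - 1)*(m + 6)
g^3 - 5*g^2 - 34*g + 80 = (g - 8)*(g - 2)*(g + 5)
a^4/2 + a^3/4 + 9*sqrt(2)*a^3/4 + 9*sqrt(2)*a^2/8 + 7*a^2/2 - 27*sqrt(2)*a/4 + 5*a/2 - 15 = (a/2 + 1)*(a - 3/2)*(a + 2*sqrt(2))*(a + 5*sqrt(2)/2)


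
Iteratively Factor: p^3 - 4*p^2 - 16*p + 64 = (p + 4)*(p^2 - 8*p + 16) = (p - 4)*(p + 4)*(p - 4)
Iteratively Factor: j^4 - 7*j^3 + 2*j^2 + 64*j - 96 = (j - 4)*(j^3 - 3*j^2 - 10*j + 24) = (j - 4)*(j - 2)*(j^2 - j - 12) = (j - 4)*(j - 2)*(j + 3)*(j - 4)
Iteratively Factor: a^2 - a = (a - 1)*(a)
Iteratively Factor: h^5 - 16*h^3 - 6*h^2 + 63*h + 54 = (h - 3)*(h^4 + 3*h^3 - 7*h^2 - 27*h - 18) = (h - 3)^2*(h^3 + 6*h^2 + 11*h + 6) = (h - 3)^2*(h + 2)*(h^2 + 4*h + 3) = (h - 3)^2*(h + 2)*(h + 3)*(h + 1)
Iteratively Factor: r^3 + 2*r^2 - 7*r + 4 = (r - 1)*(r^2 + 3*r - 4) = (r - 1)^2*(r + 4)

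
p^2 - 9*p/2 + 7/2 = (p - 7/2)*(p - 1)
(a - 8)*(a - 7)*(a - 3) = a^3 - 18*a^2 + 101*a - 168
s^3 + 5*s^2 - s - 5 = (s - 1)*(s + 1)*(s + 5)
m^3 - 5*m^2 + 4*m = m*(m - 4)*(m - 1)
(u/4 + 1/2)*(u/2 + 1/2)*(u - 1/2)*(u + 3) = u^4/8 + 11*u^3/16 + u^2 + u/16 - 3/8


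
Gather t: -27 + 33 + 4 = 10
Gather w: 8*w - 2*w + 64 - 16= 6*w + 48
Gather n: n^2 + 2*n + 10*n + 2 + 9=n^2 + 12*n + 11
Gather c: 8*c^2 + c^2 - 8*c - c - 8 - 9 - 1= 9*c^2 - 9*c - 18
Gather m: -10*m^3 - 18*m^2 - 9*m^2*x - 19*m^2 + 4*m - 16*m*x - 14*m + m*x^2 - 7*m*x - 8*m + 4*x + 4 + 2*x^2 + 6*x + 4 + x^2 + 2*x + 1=-10*m^3 + m^2*(-9*x - 37) + m*(x^2 - 23*x - 18) + 3*x^2 + 12*x + 9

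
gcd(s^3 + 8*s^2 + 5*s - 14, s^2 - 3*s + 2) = s - 1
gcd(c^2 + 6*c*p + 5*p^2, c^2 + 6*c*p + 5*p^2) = c^2 + 6*c*p + 5*p^2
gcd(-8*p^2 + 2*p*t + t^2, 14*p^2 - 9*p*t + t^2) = 2*p - t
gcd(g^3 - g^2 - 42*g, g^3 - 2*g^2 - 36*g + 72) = g + 6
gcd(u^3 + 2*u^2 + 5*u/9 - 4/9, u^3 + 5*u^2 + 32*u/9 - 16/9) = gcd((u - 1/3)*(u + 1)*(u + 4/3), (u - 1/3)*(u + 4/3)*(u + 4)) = u^2 + u - 4/9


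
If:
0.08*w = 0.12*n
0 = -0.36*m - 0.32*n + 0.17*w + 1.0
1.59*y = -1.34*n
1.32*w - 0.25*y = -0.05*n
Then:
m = 2.78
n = 0.00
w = 0.00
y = 0.00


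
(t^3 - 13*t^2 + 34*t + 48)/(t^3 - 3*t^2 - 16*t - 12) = (t - 8)/(t + 2)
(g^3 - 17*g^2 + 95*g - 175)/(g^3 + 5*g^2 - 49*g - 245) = (g^2 - 10*g + 25)/(g^2 + 12*g + 35)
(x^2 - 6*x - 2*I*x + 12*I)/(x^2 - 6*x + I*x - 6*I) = (x - 2*I)/(x + I)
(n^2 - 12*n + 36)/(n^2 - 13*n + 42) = (n - 6)/(n - 7)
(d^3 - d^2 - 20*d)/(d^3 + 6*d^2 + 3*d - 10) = d*(d^2 - d - 20)/(d^3 + 6*d^2 + 3*d - 10)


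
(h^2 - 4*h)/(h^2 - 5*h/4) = 4*(h - 4)/(4*h - 5)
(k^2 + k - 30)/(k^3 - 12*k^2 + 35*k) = (k + 6)/(k*(k - 7))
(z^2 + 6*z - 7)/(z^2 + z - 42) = (z - 1)/(z - 6)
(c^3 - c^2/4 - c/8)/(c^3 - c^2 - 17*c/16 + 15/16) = 2*c*(8*c^2 - 2*c - 1)/(16*c^3 - 16*c^2 - 17*c + 15)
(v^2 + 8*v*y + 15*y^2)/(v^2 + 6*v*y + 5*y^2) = (v + 3*y)/(v + y)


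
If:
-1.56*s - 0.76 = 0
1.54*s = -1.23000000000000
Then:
No Solution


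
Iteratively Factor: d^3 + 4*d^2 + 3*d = (d)*(d^2 + 4*d + 3) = d*(d + 3)*(d + 1)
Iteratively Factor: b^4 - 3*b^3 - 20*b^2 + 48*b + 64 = (b - 4)*(b^3 + b^2 - 16*b - 16) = (b - 4)*(b + 1)*(b^2 - 16) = (b - 4)^2*(b + 1)*(b + 4)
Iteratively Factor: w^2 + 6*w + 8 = (w + 4)*(w + 2)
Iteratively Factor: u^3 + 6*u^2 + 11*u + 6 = (u + 1)*(u^2 + 5*u + 6) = (u + 1)*(u + 2)*(u + 3)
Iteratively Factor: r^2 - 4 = (r - 2)*(r + 2)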